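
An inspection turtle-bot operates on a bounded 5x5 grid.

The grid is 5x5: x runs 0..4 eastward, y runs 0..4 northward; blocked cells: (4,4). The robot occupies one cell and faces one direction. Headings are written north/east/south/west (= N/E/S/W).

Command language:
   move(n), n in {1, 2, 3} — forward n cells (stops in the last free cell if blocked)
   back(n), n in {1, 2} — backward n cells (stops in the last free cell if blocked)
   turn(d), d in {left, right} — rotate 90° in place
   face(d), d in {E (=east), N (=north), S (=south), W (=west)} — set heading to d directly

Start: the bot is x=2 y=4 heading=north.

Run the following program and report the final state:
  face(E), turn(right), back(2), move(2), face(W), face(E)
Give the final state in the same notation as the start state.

x=2 y=2 heading=east

start: x=2 y=4 heading=north
step 1 (face(E)): x=2 y=4 heading=east
step 2 (turn(right)): x=2 y=4 heading=south
step 3 (back(2)): x=2 y=4 heading=south
step 4 (move(2)): x=2 y=2 heading=south
step 5 (face(W)): x=2 y=2 heading=west
step 6 (face(E)): x=2 y=2 heading=east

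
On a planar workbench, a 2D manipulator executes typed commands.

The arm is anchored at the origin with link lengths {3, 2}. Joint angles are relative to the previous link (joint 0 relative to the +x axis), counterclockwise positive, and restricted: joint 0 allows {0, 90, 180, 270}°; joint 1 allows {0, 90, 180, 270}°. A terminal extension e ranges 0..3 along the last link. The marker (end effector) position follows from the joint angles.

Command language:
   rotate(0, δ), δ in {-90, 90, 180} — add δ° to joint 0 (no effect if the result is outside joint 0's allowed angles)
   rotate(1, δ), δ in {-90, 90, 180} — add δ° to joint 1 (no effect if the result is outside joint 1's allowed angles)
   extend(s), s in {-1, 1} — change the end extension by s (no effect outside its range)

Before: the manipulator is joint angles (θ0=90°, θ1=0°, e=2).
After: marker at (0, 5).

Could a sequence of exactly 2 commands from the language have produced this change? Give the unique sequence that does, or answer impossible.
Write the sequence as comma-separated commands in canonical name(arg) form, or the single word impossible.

begin: joint angles (θ0=90°, θ1=0°, e=2)
[1] after extend(-1): joint angles (θ0=90°, θ1=0°, e=1)
[2] after extend(-1): joint angles (θ0=90°, θ1=0°, e=0)
all 64 alternatives checked — unique.

extend(-1), extend(-1)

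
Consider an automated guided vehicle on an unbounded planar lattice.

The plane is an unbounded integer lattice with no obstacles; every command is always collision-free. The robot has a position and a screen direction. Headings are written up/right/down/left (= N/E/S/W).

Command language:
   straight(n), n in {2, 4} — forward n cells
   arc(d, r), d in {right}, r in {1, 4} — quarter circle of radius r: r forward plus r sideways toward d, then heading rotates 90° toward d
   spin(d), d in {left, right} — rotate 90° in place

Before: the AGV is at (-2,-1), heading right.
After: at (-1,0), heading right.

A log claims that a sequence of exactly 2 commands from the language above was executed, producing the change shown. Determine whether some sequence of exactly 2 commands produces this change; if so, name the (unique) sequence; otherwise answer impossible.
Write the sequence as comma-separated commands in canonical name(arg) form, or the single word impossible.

key: heading stays E — rotations cancel among the 2 commands
t0: at (-2,-1), heading right
t=1 spin(left) ⇒ at (-2,-1), heading up
t=2 arc(right, 1) ⇒ at (-1,0), heading right
uniquely the one of 36 2-step routes that fits.

spin(left), arc(right, 1)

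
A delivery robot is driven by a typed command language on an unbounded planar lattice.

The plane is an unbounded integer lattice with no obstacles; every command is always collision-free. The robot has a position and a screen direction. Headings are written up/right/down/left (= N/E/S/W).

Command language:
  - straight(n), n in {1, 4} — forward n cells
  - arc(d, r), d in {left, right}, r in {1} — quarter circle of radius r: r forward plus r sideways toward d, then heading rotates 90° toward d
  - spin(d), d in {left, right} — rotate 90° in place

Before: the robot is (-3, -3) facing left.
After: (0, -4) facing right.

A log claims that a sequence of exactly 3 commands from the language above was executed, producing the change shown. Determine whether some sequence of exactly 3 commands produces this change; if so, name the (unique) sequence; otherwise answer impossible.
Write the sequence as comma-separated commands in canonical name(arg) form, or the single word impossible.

arc(left, 1), spin(left), straight(4)

key: running straight(4) before arc(left, 1) would end elsewhere — order is forced
start: (-3, -3) facing left
[1] after arc(left, 1): (-4, -4) facing down
[2] after spin(left): (-4, -4) facing right
[3] after straight(4): (0, -4) facing right
uniquely the one of 216 3-step routes that fits.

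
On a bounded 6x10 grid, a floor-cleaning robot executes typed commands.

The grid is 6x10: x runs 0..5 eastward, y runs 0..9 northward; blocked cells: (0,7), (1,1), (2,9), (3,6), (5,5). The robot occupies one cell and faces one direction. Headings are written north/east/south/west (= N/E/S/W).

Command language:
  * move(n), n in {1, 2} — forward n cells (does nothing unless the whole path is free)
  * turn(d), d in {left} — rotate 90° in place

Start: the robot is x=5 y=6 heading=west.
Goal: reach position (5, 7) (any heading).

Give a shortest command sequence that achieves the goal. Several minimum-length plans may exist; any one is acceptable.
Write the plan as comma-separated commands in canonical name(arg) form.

turn(left), turn(left), turn(left), move(1)

start: x=5 y=6 heading=west
1. turn(left) → x=5 y=6 heading=south
2. turn(left) → x=5 y=6 heading=east
3. turn(left) → x=5 y=6 heading=north
4. move(1) → x=5 y=7 heading=north
no 3-step plan works, so 4 is optimal.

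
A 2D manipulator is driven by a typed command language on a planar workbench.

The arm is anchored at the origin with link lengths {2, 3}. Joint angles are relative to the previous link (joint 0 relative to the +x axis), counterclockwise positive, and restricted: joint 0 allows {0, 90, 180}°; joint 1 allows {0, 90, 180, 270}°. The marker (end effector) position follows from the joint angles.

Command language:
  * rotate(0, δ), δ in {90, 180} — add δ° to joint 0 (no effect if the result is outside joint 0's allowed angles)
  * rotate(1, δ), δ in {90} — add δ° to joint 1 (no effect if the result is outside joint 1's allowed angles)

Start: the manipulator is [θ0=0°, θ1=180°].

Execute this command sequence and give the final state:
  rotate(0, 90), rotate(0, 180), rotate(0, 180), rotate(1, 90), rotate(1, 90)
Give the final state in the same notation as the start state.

from: [θ0=0°, θ1=180°]
step 1 (rotate(0, 90)): [θ0=90°, θ1=180°]
step 2 (rotate(0, 180)): [θ0=90°, θ1=180°]
step 3 (rotate(0, 180)): [θ0=90°, θ1=180°]
step 4 (rotate(1, 90)): [θ0=90°, θ1=270°]
step 5 (rotate(1, 90)): [θ0=90°, θ1=0°]

[θ0=90°, θ1=0°]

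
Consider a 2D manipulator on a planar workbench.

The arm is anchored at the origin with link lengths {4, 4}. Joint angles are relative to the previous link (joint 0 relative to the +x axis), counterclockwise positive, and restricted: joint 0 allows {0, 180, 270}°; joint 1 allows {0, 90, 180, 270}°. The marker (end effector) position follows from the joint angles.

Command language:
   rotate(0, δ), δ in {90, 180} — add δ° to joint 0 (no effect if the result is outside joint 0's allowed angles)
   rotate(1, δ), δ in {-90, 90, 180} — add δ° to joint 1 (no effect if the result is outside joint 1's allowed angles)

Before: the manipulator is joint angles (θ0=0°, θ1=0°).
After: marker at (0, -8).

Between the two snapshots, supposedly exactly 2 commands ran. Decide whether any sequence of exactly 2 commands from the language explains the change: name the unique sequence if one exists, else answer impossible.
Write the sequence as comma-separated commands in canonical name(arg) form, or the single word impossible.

rotate(0, 180), rotate(0, 90)

key: running rotate(0, 90) before rotate(0, 180) would end elsewhere — order is forced
initial: joint angles (θ0=0°, θ1=0°)
1. rotate(0, 180) → joint angles (θ0=180°, θ1=0°)
2. rotate(0, 90) → joint angles (θ0=270°, θ1=0°)
no rival 2-sequence matches.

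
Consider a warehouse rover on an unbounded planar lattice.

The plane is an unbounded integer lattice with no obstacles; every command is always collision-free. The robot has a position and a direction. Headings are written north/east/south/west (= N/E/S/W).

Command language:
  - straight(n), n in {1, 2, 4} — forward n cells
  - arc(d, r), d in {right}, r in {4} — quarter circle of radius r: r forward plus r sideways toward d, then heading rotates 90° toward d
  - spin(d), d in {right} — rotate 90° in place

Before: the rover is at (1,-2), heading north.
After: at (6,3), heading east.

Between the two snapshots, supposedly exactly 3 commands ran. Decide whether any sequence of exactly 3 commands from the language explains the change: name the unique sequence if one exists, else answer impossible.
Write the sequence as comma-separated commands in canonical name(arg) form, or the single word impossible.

key: position moved to (6,3) AND the heading swung to E — translation plus rotation needed
initial: at (1,-2), heading north
1. straight(1) → at (1,-1), heading north
2. arc(right, 4) → at (5,3), heading east
3. straight(1) → at (6,3), heading east
uniquely the one of 125 3-step routes that fits.

straight(1), arc(right, 4), straight(1)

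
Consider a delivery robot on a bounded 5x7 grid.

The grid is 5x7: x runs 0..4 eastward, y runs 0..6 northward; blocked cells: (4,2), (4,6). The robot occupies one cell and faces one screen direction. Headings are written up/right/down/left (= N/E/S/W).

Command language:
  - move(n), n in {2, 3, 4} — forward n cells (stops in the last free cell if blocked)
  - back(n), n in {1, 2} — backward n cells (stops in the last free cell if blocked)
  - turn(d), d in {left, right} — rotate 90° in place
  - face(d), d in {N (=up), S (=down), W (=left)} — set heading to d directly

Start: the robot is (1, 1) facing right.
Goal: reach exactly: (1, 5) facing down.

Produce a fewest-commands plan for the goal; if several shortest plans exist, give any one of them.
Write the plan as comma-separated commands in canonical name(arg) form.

from: (1, 1) facing right
[1] after face(N): (1, 1) facing up
[2] after move(4): (1, 5) facing up
[3] after face(S): (1, 5) facing down
minimal: 3 command(s), checked below 3.

face(N), move(4), face(S)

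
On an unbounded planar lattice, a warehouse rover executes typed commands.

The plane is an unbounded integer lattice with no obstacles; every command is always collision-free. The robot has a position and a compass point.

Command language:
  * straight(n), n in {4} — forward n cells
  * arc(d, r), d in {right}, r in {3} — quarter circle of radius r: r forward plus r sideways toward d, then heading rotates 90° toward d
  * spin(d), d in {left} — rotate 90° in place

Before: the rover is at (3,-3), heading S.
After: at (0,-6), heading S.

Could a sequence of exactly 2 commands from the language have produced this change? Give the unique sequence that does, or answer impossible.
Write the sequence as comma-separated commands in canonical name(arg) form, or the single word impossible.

key: order matters: swapping arc(right, 3) and spin(left) lands elsewhere
t0: at (3,-3), heading S
[1] after arc(right, 3): at (0,-6), heading W
[2] after spin(left): at (0,-6), heading S
all 9 alternatives checked — unique.

arc(right, 3), spin(left)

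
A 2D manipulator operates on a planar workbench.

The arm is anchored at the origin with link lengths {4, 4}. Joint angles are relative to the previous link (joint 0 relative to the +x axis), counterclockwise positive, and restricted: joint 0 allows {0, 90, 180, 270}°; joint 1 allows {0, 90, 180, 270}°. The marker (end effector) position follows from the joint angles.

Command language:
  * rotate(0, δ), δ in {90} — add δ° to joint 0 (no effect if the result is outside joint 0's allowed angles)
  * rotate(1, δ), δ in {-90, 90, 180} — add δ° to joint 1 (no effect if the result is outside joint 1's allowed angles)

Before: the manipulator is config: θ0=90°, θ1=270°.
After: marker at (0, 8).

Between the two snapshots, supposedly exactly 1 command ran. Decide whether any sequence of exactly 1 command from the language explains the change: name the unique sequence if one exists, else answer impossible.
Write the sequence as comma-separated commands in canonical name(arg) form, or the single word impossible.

rotate(1, 90)

t0: config: θ0=90°, θ1=270°
t=1 rotate(1, 90) ⇒ config: θ0=90°, θ1=0°
no rival 1-sequence matches.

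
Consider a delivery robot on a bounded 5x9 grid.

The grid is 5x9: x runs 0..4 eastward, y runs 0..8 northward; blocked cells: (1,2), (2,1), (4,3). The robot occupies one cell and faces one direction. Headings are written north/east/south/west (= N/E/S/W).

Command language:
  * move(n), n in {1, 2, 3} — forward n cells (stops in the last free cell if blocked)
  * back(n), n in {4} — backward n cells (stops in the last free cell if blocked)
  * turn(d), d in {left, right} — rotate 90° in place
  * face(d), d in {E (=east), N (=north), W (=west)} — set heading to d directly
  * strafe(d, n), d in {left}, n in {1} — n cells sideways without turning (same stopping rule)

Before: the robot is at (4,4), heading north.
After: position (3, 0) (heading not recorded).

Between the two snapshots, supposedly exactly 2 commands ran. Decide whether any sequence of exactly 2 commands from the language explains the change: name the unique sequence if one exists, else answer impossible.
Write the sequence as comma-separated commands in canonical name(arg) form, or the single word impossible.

key: running back(4) before strafe(left, 1) would end elsewhere — order is forced
start: at (4,4), heading north
1. strafe(left, 1) → at (3,4), heading north
2. back(4) → at (3,0), heading north
no other 2-command option fits: unique.

strafe(left, 1), back(4)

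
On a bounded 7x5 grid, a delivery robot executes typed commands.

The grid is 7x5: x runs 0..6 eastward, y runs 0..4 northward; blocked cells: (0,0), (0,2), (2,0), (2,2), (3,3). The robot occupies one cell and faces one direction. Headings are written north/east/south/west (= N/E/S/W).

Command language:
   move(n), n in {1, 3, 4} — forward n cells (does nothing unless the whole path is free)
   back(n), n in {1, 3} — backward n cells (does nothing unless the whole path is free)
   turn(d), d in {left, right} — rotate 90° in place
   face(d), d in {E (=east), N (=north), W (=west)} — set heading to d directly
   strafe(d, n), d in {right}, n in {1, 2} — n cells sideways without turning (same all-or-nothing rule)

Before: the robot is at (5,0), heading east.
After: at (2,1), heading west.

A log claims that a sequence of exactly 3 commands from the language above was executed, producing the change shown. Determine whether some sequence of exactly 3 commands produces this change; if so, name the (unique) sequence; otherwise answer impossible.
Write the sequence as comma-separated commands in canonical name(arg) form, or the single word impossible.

face(W), strafe(right, 1), move(3)

key: cell and facing (now W) both changed — the 3 commands mix motion and turning
t0: at (5,0), heading east
step 1 (face(W)): at (5,0), heading west
step 2 (strafe(right, 1)): at (5,1), heading west
step 3 (move(3)): at (2,1), heading west
uniquely the one of 1728 3-step routes that fits.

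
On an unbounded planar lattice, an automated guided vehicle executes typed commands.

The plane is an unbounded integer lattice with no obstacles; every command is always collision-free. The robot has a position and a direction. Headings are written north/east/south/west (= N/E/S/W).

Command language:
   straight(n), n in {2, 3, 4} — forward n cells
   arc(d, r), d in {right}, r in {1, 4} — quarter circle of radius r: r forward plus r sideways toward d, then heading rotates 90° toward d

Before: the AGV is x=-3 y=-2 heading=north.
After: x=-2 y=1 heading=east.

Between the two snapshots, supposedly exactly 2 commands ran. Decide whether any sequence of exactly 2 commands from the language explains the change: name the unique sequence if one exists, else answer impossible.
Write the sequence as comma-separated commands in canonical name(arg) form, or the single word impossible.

key: cell and facing (now E) both changed — the 2 commands mix motion and turning
from: x=-3 y=-2 heading=north
t=1 straight(2) ⇒ x=-3 y=0 heading=north
t=2 arc(right, 1) ⇒ x=-2 y=1 heading=east
uniquely the one of 25 2-step routes that fits.

straight(2), arc(right, 1)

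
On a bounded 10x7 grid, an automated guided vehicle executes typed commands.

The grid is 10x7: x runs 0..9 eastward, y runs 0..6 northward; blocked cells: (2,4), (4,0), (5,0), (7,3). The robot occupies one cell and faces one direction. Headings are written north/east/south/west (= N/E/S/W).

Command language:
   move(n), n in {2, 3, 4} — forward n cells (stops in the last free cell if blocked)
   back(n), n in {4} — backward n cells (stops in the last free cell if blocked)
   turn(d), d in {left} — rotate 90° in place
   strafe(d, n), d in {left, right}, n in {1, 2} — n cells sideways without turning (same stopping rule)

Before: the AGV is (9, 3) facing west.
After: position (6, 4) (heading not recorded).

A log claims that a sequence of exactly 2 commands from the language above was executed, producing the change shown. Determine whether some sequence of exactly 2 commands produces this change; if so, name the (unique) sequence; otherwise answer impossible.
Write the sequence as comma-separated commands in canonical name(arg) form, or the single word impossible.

key: running move(3) before strafe(right, 1) would end elsewhere — order is forced
from: (9, 3) facing west
t=1 strafe(right, 1) ⇒ (9, 4) facing west
t=2 move(3) ⇒ (6, 4) facing west
no other 2-command option fits: unique.

strafe(right, 1), move(3)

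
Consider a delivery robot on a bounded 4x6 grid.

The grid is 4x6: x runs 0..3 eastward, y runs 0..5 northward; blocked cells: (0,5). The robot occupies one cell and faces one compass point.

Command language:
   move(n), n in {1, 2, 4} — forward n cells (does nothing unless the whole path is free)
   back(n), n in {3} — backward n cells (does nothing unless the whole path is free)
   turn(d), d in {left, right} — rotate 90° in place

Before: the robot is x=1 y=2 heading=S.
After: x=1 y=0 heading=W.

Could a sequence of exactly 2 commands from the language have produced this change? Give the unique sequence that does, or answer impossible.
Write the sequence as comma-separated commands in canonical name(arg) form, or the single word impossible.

move(2), turn(right)

key: running turn(right) before move(2) would end elsewhere — order is forced
t0: x=1 y=2 heading=S
step 1 (move(2)): x=1 y=0 heading=S
step 2 (turn(right)): x=1 y=0 heading=W
no rival 2-sequence matches.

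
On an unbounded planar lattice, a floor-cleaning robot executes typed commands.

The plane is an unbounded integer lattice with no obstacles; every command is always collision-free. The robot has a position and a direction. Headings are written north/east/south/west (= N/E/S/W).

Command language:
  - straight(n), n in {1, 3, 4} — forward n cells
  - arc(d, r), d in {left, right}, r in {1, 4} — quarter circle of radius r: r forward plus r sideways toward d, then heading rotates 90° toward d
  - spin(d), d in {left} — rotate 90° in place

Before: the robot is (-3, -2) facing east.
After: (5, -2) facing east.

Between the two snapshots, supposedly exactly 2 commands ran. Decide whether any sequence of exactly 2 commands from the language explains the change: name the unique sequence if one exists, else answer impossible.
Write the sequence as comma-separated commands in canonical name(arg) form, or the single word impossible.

straight(4), straight(4)

key: still facing E at the end — nothing in the sequence rotates
from: (-3, -2) facing east
t=1 straight(4) ⇒ (1, -2) facing east
t=2 straight(4) ⇒ (5, -2) facing east
no other 2-command option fits: unique.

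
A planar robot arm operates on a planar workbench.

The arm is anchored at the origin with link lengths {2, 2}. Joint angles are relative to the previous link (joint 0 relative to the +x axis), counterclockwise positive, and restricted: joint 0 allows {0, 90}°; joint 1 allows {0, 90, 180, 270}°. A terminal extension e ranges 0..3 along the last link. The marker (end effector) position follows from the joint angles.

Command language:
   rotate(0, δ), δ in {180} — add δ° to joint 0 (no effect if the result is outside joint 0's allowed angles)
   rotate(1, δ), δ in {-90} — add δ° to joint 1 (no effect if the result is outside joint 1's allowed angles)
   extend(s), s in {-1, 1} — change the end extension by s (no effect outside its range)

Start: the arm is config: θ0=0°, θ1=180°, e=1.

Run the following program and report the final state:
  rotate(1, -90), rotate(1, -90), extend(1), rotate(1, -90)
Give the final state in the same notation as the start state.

config: θ0=0°, θ1=270°, e=2

t0: config: θ0=0°, θ1=180°, e=1
[1] after rotate(1, -90): config: θ0=0°, θ1=90°, e=1
[2] after rotate(1, -90): config: θ0=0°, θ1=0°, e=1
[3] after extend(1): config: θ0=0°, θ1=0°, e=2
[4] after rotate(1, -90): config: θ0=0°, θ1=270°, e=2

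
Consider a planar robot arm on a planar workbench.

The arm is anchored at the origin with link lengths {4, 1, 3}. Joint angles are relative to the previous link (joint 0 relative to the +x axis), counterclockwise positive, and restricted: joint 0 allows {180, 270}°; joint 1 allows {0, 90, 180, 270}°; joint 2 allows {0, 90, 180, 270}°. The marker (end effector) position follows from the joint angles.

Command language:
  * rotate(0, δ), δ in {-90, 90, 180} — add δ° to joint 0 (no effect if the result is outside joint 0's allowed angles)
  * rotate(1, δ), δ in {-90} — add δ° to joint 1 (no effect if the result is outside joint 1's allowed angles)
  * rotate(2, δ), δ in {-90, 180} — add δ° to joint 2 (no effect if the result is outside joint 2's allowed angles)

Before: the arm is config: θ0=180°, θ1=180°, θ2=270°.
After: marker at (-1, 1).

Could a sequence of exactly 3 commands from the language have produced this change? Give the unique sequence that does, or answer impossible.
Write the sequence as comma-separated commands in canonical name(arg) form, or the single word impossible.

rotate(1, -90), rotate(1, -90), rotate(1, -90)

from: config: θ0=180°, θ1=180°, θ2=270°
[1] after rotate(1, -90): config: θ0=180°, θ1=90°, θ2=270°
[2] after rotate(1, -90): config: θ0=180°, θ1=0°, θ2=270°
[3] after rotate(1, -90): config: θ0=180°, θ1=270°, θ2=270°
all 216 alternatives checked — unique.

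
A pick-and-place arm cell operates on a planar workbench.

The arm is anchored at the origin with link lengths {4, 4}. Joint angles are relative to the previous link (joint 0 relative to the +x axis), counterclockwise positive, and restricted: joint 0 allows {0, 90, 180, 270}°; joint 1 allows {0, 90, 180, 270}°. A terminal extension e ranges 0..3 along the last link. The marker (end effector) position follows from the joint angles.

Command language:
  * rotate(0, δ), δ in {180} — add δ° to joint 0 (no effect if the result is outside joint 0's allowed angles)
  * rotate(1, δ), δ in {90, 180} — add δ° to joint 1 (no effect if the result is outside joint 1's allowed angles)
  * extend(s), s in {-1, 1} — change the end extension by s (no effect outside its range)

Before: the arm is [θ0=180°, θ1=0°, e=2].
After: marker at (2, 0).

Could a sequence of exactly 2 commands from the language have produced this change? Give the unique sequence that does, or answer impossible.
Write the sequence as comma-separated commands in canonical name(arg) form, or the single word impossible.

rotate(1, 90), rotate(1, 90)

begin: [θ0=180°, θ1=0°, e=2]
[1] after rotate(1, 90): [θ0=180°, θ1=90°, e=2]
[2] after rotate(1, 90): [θ0=180°, θ1=180°, e=2]
uniquely the one of 25 2-step routes that fits.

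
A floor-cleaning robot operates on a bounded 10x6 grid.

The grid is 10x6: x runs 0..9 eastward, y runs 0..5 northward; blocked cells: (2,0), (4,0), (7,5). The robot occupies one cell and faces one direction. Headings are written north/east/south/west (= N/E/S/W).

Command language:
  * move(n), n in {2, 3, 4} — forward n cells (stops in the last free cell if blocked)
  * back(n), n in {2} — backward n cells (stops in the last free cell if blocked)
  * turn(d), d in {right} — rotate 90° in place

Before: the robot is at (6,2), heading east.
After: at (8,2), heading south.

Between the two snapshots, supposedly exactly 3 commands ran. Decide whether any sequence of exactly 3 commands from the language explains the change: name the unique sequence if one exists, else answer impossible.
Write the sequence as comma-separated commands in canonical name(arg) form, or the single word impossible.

key: order matters: swapping back(2) and turn(right) lands elsewhere
begin: at (6,2), heading east
step 1 (back(2)): at (4,2), heading east
step 2 (move(4)): at (8,2), heading east
step 3 (turn(right)): at (8,2), heading south
no rival 3-sequence matches.

back(2), move(4), turn(right)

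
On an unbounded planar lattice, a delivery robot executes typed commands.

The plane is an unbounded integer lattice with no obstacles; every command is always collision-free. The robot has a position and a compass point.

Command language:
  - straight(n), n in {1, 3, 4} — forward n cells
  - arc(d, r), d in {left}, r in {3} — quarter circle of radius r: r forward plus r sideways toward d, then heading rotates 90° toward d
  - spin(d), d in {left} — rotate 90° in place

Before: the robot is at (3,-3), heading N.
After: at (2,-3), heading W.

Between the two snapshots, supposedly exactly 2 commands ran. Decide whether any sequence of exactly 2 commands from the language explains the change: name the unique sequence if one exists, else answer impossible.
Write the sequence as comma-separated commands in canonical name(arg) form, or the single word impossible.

spin(left), straight(1)

key: running straight(1) before spin(left) would end elsewhere — order is forced
from: at (3,-3), heading N
step 1 (spin(left)): at (3,-3), heading W
step 2 (straight(1)): at (2,-3), heading W
no other 2-command option fits: unique.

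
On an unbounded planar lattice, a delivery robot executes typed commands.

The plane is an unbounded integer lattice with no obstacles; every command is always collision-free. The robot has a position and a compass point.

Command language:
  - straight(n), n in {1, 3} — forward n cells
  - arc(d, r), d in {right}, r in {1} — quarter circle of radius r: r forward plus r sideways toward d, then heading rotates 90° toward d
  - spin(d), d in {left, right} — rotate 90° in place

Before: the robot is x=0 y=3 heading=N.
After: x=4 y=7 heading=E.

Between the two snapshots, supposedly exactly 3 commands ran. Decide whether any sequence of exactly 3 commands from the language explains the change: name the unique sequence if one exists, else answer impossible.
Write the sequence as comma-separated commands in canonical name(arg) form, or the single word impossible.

key: position moved to (4,7) AND the heading swung to E — translation plus rotation needed
begin: x=0 y=3 heading=N
t=1 straight(3) ⇒ x=0 y=6 heading=N
t=2 arc(right, 1) ⇒ x=1 y=7 heading=E
t=3 straight(3) ⇒ x=4 y=7 heading=E
no other 3-command option fits: unique.

straight(3), arc(right, 1), straight(3)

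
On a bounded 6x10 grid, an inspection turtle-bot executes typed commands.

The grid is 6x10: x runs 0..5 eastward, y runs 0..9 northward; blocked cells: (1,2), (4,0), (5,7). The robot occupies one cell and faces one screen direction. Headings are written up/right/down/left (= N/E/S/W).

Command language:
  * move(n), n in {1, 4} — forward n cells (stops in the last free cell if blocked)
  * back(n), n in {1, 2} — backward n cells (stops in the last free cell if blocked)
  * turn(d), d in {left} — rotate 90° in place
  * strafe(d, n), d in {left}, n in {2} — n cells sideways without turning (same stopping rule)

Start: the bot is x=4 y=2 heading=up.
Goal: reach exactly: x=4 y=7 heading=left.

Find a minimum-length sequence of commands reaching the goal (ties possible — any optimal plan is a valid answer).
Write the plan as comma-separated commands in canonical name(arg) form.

move(1), move(4), turn(left)

initial: x=4 y=2 heading=up
1. move(1) → x=4 y=3 heading=up
2. move(4) → x=4 y=7 heading=up
3. turn(left) → x=4 y=7 heading=left
shorter routes all fall short; 3 is best.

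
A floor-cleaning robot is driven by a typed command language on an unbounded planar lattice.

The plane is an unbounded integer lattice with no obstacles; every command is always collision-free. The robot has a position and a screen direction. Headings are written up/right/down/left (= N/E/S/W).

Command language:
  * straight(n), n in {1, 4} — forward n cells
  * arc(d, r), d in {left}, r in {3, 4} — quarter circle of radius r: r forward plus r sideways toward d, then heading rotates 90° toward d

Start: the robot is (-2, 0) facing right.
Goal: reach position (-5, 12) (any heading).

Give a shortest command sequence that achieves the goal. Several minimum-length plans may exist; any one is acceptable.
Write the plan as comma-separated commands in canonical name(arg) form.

initial: (-2, 0) facing right
[1] after straight(1): (-1, 0) facing right
[2] after arc(left, 4): (3, 4) facing up
[3] after straight(4): (3, 8) facing up
[4] after arc(left, 4): (-1, 12) facing left
[5] after straight(4): (-5, 12) facing left
minimal: 5 command(s), checked below 5.

straight(1), arc(left, 4), straight(4), arc(left, 4), straight(4)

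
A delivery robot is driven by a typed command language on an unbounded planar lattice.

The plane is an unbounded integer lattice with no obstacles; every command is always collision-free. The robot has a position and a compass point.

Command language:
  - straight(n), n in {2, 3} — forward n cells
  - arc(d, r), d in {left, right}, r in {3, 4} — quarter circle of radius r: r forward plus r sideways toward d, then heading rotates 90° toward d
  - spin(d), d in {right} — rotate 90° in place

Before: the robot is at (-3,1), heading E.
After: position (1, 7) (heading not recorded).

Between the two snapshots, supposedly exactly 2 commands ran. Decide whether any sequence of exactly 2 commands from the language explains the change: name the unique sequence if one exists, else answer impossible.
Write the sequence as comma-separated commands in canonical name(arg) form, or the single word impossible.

key: running straight(2) before arc(left, 4) would end elsewhere — order is forced
start: at (-3,1), heading E
[1] after arc(left, 4): at (1,5), heading N
[2] after straight(2): at (1,7), heading N
no rival 2-sequence matches.

arc(left, 4), straight(2)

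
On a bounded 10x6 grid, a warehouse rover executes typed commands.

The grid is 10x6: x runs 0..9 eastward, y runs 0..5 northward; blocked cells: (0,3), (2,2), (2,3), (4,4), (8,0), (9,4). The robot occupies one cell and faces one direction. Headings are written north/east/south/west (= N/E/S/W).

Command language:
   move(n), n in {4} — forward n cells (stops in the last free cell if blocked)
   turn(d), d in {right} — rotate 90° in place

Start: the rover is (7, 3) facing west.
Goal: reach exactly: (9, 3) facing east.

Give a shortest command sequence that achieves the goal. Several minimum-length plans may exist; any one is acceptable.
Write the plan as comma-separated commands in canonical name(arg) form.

initial: (7, 3) facing west
[1] after turn(right): (7, 3) facing north
[2] after turn(right): (7, 3) facing east
[3] after move(4): (9, 3) facing east
shorter routes all fall short; 3 is best.

turn(right), turn(right), move(4)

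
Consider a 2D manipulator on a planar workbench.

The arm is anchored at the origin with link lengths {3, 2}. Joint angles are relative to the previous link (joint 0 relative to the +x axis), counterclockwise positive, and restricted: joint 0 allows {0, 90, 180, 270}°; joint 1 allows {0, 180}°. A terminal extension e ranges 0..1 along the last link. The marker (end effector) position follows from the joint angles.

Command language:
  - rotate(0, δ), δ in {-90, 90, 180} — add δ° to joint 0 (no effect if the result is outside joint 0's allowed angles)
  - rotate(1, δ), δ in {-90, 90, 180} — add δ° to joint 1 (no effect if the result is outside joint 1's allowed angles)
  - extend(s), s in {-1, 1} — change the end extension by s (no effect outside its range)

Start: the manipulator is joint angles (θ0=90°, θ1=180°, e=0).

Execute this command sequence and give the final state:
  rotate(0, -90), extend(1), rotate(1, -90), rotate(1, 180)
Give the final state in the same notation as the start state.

begin: joint angles (θ0=90°, θ1=180°, e=0)
step 1 (rotate(0, -90)): joint angles (θ0=0°, θ1=180°, e=0)
step 2 (extend(1)): joint angles (θ0=0°, θ1=180°, e=1)
step 3 (rotate(1, -90)): joint angles (θ0=0°, θ1=180°, e=1)
step 4 (rotate(1, 180)): joint angles (θ0=0°, θ1=0°, e=1)

joint angles (θ0=0°, θ1=0°, e=1)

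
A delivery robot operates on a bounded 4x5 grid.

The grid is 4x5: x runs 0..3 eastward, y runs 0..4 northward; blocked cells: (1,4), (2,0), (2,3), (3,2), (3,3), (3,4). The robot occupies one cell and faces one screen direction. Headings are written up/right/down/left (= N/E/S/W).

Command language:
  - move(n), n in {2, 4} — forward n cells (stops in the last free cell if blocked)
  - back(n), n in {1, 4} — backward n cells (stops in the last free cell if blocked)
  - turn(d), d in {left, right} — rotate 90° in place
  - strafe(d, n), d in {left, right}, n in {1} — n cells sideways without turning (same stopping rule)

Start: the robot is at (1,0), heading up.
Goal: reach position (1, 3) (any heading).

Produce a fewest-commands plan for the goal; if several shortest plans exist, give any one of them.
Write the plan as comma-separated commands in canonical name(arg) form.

t0: at (1,0), heading up
1. move(4) → at (1,3), heading up
no 0-step plan works, so 1 is optimal.

move(4)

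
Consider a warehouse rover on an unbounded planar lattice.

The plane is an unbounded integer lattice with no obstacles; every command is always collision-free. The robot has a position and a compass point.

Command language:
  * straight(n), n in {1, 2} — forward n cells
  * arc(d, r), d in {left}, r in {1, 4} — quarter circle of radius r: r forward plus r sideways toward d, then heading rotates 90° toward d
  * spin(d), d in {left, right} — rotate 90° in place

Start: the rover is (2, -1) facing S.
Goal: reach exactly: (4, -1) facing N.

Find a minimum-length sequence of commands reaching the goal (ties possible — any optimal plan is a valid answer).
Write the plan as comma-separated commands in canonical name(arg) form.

arc(left, 1), arc(left, 1)

begin: (2, -1) facing S
step 1 (arc(left, 1)): (3, -2) facing E
step 2 (arc(left, 1)): (4, -1) facing N
shorter routes all fall short; 2 is best.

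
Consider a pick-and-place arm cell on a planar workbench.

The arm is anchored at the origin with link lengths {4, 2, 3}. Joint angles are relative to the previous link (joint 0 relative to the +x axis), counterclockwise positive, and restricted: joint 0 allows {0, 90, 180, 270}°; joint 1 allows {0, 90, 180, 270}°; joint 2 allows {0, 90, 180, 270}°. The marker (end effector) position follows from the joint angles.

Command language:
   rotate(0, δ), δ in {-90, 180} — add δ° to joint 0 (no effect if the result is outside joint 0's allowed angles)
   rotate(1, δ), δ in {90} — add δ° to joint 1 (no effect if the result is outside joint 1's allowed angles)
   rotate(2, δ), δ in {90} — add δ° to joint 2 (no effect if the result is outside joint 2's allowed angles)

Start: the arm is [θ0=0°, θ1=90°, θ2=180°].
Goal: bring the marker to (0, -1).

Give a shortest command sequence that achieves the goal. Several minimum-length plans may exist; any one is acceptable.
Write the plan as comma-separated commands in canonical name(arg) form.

rotate(1, 90), rotate(0, -90), rotate(0, 180), rotate(2, 90), rotate(2, 90)

from: [θ0=0°, θ1=90°, θ2=180°]
t=1 rotate(1, 90) ⇒ [θ0=0°, θ1=180°, θ2=180°]
t=2 rotate(0, -90) ⇒ [θ0=270°, θ1=180°, θ2=180°]
t=3 rotate(0, 180) ⇒ [θ0=90°, θ1=180°, θ2=180°]
t=4 rotate(2, 90) ⇒ [θ0=90°, θ1=180°, θ2=270°]
t=5 rotate(2, 90) ⇒ [θ0=90°, θ1=180°, θ2=0°]
nothing shorter than 5 reaches the goal.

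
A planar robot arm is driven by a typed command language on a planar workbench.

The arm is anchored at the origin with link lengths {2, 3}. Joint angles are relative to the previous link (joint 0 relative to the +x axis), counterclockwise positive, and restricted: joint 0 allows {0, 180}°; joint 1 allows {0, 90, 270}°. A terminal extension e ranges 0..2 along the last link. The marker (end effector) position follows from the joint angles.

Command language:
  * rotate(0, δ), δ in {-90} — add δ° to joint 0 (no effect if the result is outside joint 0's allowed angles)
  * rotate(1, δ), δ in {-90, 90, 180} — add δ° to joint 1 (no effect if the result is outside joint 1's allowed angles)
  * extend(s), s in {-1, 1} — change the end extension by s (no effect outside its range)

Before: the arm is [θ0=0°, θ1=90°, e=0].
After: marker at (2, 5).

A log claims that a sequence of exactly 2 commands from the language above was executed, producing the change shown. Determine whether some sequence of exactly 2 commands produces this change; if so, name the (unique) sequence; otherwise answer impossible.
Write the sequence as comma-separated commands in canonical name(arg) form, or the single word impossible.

from: [θ0=0°, θ1=90°, e=0]
[1] after extend(1): [θ0=0°, θ1=90°, e=1]
[2] after extend(1): [θ0=0°, θ1=90°, e=2]
uniquely the one of 36 2-step routes that fits.

extend(1), extend(1)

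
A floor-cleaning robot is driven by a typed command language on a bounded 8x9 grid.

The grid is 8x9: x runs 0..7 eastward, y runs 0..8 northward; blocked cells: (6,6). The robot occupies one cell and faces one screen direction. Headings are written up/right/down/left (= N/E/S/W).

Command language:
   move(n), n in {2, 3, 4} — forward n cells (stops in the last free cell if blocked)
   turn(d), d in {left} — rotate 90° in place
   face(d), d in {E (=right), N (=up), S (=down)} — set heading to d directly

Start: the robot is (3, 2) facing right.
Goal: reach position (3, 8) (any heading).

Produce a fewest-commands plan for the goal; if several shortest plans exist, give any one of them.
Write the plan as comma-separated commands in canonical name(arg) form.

face(N), move(4), move(4)

t0: (3, 2) facing right
[1] after face(N): (3, 2) facing up
[2] after move(4): (3, 6) facing up
[3] after move(4): (3, 8) facing up
shorter routes all fall short; 3 is best.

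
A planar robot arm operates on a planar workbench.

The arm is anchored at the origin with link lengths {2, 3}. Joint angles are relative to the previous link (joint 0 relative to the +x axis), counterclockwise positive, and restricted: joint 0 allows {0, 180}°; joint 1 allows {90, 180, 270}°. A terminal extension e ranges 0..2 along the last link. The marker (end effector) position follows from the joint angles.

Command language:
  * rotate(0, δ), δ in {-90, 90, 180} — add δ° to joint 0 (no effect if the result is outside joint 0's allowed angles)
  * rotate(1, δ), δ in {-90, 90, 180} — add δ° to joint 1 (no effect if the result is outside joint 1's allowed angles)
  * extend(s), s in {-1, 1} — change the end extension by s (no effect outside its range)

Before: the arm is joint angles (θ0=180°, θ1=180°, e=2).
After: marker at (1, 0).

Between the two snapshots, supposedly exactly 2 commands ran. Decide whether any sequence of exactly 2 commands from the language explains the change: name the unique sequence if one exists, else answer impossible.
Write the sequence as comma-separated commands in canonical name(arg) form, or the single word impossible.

start: joint angles (θ0=180°, θ1=180°, e=2)
[1] after extend(-1): joint angles (θ0=180°, θ1=180°, e=1)
[2] after extend(-1): joint angles (θ0=180°, θ1=180°, e=0)
uniquely the one of 64 2-step routes that fits.

extend(-1), extend(-1)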